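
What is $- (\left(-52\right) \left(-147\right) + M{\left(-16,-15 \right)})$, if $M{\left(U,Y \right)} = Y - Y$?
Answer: $-7644$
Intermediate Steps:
$M{\left(U,Y \right)} = 0$
$- (\left(-52\right) \left(-147\right) + M{\left(-16,-15 \right)}) = - (\left(-52\right) \left(-147\right) + 0) = - (7644 + 0) = \left(-1\right) 7644 = -7644$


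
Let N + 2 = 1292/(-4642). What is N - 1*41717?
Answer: -96830445/2321 ≈ -41719.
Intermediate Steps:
N = -5288/2321 (N = -2 + 1292/(-4642) = -2 + 1292*(-1/4642) = -2 - 646/2321 = -5288/2321 ≈ -2.2783)
N - 1*41717 = -5288/2321 - 1*41717 = -5288/2321 - 41717 = -96830445/2321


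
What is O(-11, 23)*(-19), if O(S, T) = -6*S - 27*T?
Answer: 10545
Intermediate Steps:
O(S, T) = -27*T - 6*S
O(-11, 23)*(-19) = (-27*23 - 6*(-11))*(-19) = (-621 + 66)*(-19) = -555*(-19) = 10545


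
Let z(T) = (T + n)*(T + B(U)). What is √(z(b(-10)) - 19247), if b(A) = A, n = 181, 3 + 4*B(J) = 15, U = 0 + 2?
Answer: 2*I*√5111 ≈ 142.98*I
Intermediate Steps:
U = 2
B(J) = 3 (B(J) = -¾ + (¼)*15 = -¾ + 15/4 = 3)
z(T) = (3 + T)*(181 + T) (z(T) = (T + 181)*(T + 3) = (181 + T)*(3 + T) = (3 + T)*(181 + T))
√(z(b(-10)) - 19247) = √((543 + (-10)² + 184*(-10)) - 19247) = √((543 + 100 - 1840) - 19247) = √(-1197 - 19247) = √(-20444) = 2*I*√5111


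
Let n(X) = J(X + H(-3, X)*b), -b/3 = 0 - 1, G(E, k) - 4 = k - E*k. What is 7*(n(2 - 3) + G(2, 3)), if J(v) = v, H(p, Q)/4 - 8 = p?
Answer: 420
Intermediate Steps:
H(p, Q) = 32 + 4*p
G(E, k) = 4 + k - E*k (G(E, k) = 4 + (k - E*k) = 4 + k - E*k)
b = 3 (b = -3*(0 - 1) = -3*(-1) = 3)
n(X) = 60 + X (n(X) = X + (32 + 4*(-3))*3 = X + (32 - 12)*3 = X + 20*3 = X + 60 = 60 + X)
7*(n(2 - 3) + G(2, 3)) = 7*((60 + (2 - 3)) + (4 + 3 - 1*2*3)) = 7*((60 - 1) + (4 + 3 - 6)) = 7*(59 + 1) = 7*60 = 420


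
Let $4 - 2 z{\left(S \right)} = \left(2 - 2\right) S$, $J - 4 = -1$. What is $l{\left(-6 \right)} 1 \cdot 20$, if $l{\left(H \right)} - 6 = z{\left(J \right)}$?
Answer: $160$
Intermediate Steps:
$J = 3$ ($J = 4 - 1 = 3$)
$z{\left(S \right)} = 2$ ($z{\left(S \right)} = 2 - \frac{\left(2 - 2\right) S}{2} = 2 - \frac{0 S}{2} = 2 - 0 = 2 + 0 = 2$)
$l{\left(H \right)} = 8$ ($l{\left(H \right)} = 6 + 2 = 8$)
$l{\left(-6 \right)} 1 \cdot 20 = 8 \cdot 1 \cdot 20 = 8 \cdot 20 = 160$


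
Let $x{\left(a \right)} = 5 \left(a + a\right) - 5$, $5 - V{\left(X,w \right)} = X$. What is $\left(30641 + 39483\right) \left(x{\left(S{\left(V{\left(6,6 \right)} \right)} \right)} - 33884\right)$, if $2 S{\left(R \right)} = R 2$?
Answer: $-2377133476$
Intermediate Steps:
$V{\left(X,w \right)} = 5 - X$
$S{\left(R \right)} = R$ ($S{\left(R \right)} = \frac{R 2}{2} = \frac{2 R}{2} = R$)
$x{\left(a \right)} = -5 + 10 a$ ($x{\left(a \right)} = 5 \cdot 2 a - 5 = 10 a - 5 = -5 + 10 a$)
$\left(30641 + 39483\right) \left(x{\left(S{\left(V{\left(6,6 \right)} \right)} \right)} - 33884\right) = \left(30641 + 39483\right) \left(\left(-5 + 10 \left(5 - 6\right)\right) - 33884\right) = 70124 \left(\left(-5 + 10 \left(5 - 6\right)\right) - 33884\right) = 70124 \left(\left(-5 + 10 \left(-1\right)\right) - 33884\right) = 70124 \left(\left(-5 - 10\right) - 33884\right) = 70124 \left(-15 - 33884\right) = 70124 \left(-33899\right) = -2377133476$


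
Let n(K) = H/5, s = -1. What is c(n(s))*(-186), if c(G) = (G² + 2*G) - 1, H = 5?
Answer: -372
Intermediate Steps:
n(K) = 1 (n(K) = 5/5 = 5*(⅕) = 1)
c(G) = -1 + G² + 2*G
c(n(s))*(-186) = (-1 + 1² + 2*1)*(-186) = (-1 + 1 + 2)*(-186) = 2*(-186) = -372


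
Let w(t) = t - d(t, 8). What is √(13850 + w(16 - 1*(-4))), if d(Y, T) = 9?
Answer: √13861 ≈ 117.73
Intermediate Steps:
w(t) = -9 + t (w(t) = t - 1*9 = t - 9 = -9 + t)
√(13850 + w(16 - 1*(-4))) = √(13850 + (-9 + (16 - 1*(-4)))) = √(13850 + (-9 + (16 + 4))) = √(13850 + (-9 + 20)) = √(13850 + 11) = √13861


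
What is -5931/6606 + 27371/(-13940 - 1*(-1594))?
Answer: -7056582/2265491 ≈ -3.1148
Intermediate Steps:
-5931/6606 + 27371/(-13940 - 1*(-1594)) = -5931*1/6606 + 27371/(-13940 + 1594) = -659/734 + 27371/(-12346) = -659/734 + 27371*(-1/12346) = -659/734 - 27371/12346 = -7056582/2265491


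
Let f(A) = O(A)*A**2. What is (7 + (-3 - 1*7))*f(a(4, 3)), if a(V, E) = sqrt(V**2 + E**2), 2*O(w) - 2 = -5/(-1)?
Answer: -525/2 ≈ -262.50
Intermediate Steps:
O(w) = 7/2 (O(w) = 1 + (-5/(-1))/2 = 1 + (-5*(-1))/2 = 1 + (1/2)*5 = 1 + 5/2 = 7/2)
a(V, E) = sqrt(E**2 + V**2)
f(A) = 7*A**2/2
(7 + (-3 - 1*7))*f(a(4, 3)) = (7 + (-3 - 1*7))*(7*(sqrt(3**2 + 4**2))**2/2) = (7 + (-3 - 7))*(7*(sqrt(9 + 16))**2/2) = (7 - 10)*(7*(sqrt(25))**2/2) = -21*5**2/2 = -21*25/2 = -3*175/2 = -525/2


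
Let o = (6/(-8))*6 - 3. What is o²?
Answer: 225/4 ≈ 56.250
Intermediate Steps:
o = -15/2 (o = (6*(-⅛))*6 - 3 = -¾*6 - 3 = -9/2 - 3 = -15/2 ≈ -7.5000)
o² = (-15/2)² = 225/4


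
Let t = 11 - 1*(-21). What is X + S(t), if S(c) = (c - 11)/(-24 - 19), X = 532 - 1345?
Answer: -34980/43 ≈ -813.49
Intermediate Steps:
X = -813
t = 32 (t = 11 + 21 = 32)
S(c) = 11/43 - c/43 (S(c) = (-11 + c)/(-43) = (-11 + c)*(-1/43) = 11/43 - c/43)
X + S(t) = -813 + (11/43 - 1/43*32) = -813 + (11/43 - 32/43) = -813 - 21/43 = -34980/43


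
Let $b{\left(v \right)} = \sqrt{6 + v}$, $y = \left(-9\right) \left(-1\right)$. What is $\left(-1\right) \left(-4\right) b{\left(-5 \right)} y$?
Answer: $36$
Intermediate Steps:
$y = 9$
$\left(-1\right) \left(-4\right) b{\left(-5 \right)} y = \left(-1\right) \left(-4\right) \sqrt{6 - 5} \cdot 9 = 4 \sqrt{1} \cdot 9 = 4 \cdot 1 \cdot 9 = 4 \cdot 9 = 36$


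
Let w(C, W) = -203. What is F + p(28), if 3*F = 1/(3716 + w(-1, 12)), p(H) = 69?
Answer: 727192/10539 ≈ 69.000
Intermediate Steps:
F = 1/10539 (F = 1/(3*(3716 - 203)) = (1/3)/3513 = (1/3)*(1/3513) = 1/10539 ≈ 9.4886e-5)
F + p(28) = 1/10539 + 69 = 727192/10539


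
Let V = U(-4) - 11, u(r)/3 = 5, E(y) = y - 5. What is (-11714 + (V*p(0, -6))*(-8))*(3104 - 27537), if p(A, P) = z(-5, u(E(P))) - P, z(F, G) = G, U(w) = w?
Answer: 224637002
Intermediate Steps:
E(y) = -5 + y
u(r) = 15 (u(r) = 3*5 = 15)
V = -15 (V = -4 - 11 = -15)
p(A, P) = 15 - P
(-11714 + (V*p(0, -6))*(-8))*(3104 - 27537) = (-11714 - 15*(15 - 1*(-6))*(-8))*(3104 - 27537) = (-11714 - 15*(15 + 6)*(-8))*(-24433) = (-11714 - 15*21*(-8))*(-24433) = (-11714 - 315*(-8))*(-24433) = (-11714 + 2520)*(-24433) = -9194*(-24433) = 224637002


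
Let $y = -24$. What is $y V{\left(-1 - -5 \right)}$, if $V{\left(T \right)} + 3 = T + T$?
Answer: $-120$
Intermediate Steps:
$V{\left(T \right)} = -3 + 2 T$ ($V{\left(T \right)} = -3 + \left(T + T\right) = -3 + 2 T$)
$y V{\left(-1 - -5 \right)} = - 24 \left(-3 + 2 \left(-1 - -5\right)\right) = - 24 \left(-3 + 2 \left(-1 + 5\right)\right) = - 24 \left(-3 + 2 \cdot 4\right) = - 24 \left(-3 + 8\right) = \left(-24\right) 5 = -120$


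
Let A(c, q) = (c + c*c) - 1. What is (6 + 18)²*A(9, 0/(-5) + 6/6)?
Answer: 51264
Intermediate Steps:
A(c, q) = -1 + c + c² (A(c, q) = (c + c²) - 1 = -1 + c + c²)
(6 + 18)²*A(9, 0/(-5) + 6/6) = (6 + 18)²*(-1 + 9 + 9²) = 24²*(-1 + 9 + 81) = 576*89 = 51264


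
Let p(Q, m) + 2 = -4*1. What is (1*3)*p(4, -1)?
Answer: -18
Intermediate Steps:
p(Q, m) = -6 (p(Q, m) = -2 - 4*1 = -2 - 4 = -6)
(1*3)*p(4, -1) = (1*3)*(-6) = 3*(-6) = -18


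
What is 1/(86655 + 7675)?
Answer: 1/94330 ≈ 1.0601e-5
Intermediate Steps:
1/(86655 + 7675) = 1/94330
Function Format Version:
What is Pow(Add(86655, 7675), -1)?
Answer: Rational(1, 94330) ≈ 1.0601e-5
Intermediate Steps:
Pow(Add(86655, 7675), -1) = Pow(94330, -1) = Rational(1, 94330)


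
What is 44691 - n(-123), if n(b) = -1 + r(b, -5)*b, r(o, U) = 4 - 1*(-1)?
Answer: 45307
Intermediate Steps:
r(o, U) = 5 (r(o, U) = 4 + 1 = 5)
n(b) = -1 + 5*b
44691 - n(-123) = 44691 - (-1 + 5*(-123)) = 44691 - (-1 - 615) = 44691 - 1*(-616) = 44691 + 616 = 45307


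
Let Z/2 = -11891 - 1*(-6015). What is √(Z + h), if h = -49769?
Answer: I*√61521 ≈ 248.03*I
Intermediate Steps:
Z = -11752 (Z = 2*(-11891 - 1*(-6015)) = 2*(-11891 + 6015) = 2*(-5876) = -11752)
√(Z + h) = √(-11752 - 49769) = √(-61521) = I*√61521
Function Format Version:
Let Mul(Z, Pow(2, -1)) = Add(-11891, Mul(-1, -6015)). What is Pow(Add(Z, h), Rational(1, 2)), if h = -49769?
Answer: Mul(I, Pow(61521, Rational(1, 2))) ≈ Mul(248.03, I)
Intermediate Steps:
Z = -11752 (Z = Mul(2, Add(-11891, Mul(-1, -6015))) = Mul(2, Add(-11891, 6015)) = Mul(2, -5876) = -11752)
Pow(Add(Z, h), Rational(1, 2)) = Pow(Add(-11752, -49769), Rational(1, 2)) = Pow(-61521, Rational(1, 2)) = Mul(I, Pow(61521, Rational(1, 2)))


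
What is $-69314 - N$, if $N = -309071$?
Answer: $239757$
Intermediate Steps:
$-69314 - N = -69314 - -309071 = -69314 + 309071 = 239757$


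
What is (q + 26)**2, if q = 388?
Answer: 171396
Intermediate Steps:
(q + 26)**2 = (388 + 26)**2 = 414**2 = 171396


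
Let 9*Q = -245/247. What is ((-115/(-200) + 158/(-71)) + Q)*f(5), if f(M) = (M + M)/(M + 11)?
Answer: -11115001/10101312 ≈ -1.1004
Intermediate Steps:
Q = -245/2223 (Q = (-245/247)/9 = (-245*1/247)/9 = (⅑)*(-245/247) = -245/2223 ≈ -0.11021)
f(M) = 2*M/(11 + M) (f(M) = (2*M)/(11 + M) = 2*M/(11 + M))
((-115/(-200) + 158/(-71)) + Q)*f(5) = ((-115/(-200) + 158/(-71)) - 245/2223)*(2*5/(11 + 5)) = ((-115*(-1/200) + 158*(-1/71)) - 245/2223)*(2*5/16) = ((23/40 - 158/71) - 245/2223)*(2*5*(1/16)) = (-4687/2840 - 245/2223)*(5/8) = -11115001/6313320*5/8 = -11115001/10101312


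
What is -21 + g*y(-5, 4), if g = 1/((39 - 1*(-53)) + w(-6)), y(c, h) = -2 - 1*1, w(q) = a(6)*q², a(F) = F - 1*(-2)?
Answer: -7983/380 ≈ -21.008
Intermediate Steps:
a(F) = 2 + F (a(F) = F + 2 = 2 + F)
w(q) = 8*q² (w(q) = (2 + 6)*q² = 8*q²)
y(c, h) = -3 (y(c, h) = -2 - 1 = -3)
g = 1/380 (g = 1/((39 - 1*(-53)) + 8*(-6)²) = 1/((39 + 53) + 8*36) = 1/(92 + 288) = 1/380 ≈ 0.0026316)
-21 + g*y(-5, 4) = -21 + (1/380)*(-3) = -21 - 3/380 = -7983/380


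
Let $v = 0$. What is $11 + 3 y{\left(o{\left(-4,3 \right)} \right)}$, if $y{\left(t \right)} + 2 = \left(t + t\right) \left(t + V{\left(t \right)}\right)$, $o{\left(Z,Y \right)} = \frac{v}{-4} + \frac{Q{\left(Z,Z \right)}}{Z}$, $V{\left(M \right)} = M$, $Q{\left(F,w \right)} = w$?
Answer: $17$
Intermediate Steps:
$o{\left(Z,Y \right)} = 1$ ($o{\left(Z,Y \right)} = \frac{0}{-4} + \frac{Z}{Z} = 0 \left(- \frac{1}{4}\right) + 1 = 0 + 1 = 1$)
$y{\left(t \right)} = -2 + 4 t^{2}$ ($y{\left(t \right)} = -2 + \left(t + t\right) \left(t + t\right) = -2 + 2 t 2 t = -2 + 4 t^{2}$)
$11 + 3 y{\left(o{\left(-4,3 \right)} \right)} = 11 + 3 \left(-2 + 4 \cdot 1^{2}\right) = 11 + 3 \left(-2 + 4 \cdot 1\right) = 11 + 3 \left(-2 + 4\right) = 11 + 3 \cdot 2 = 11 + 6 = 17$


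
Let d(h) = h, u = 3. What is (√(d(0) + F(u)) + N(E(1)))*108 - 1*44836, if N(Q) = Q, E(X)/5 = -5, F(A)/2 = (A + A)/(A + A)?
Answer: -47536 + 108*√2 ≈ -47383.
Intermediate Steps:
F(A) = 2 (F(A) = 2*((A + A)/(A + A)) = 2*((2*A)/((2*A))) = 2*((2*A)*(1/(2*A))) = 2*1 = 2)
E(X) = -25 (E(X) = 5*(-5) = -25)
(√(d(0) + F(u)) + N(E(1)))*108 - 1*44836 = (√(0 + 2) - 25)*108 - 1*44836 = (√2 - 25)*108 - 44836 = (-25 + √2)*108 - 44836 = (-2700 + 108*√2) - 44836 = -47536 + 108*√2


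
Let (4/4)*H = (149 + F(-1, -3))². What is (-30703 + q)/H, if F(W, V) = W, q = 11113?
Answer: -9795/10952 ≈ -0.89436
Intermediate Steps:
H = 21904 (H = (149 - 1)² = 148² = 21904)
(-30703 + q)/H = (-30703 + 11113)/21904 = -19590*1/21904 = -9795/10952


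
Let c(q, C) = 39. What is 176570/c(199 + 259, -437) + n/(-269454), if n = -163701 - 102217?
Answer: 2643770199/583817 ≈ 4528.4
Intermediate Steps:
n = -265918
176570/c(199 + 259, -437) + n/(-269454) = 176570/39 - 265918/(-269454) = 176570*(1/39) - 265918*(-1/269454) = 176570/39 + 132959/134727 = 2643770199/583817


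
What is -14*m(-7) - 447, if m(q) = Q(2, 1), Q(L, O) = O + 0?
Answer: -461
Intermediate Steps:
Q(L, O) = O
m(q) = 1
-14*m(-7) - 447 = -14*1 - 447 = -14 - 447 = -461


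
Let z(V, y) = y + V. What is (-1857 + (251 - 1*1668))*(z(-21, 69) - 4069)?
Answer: 13164754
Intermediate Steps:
z(V, y) = V + y
(-1857 + (251 - 1*1668))*(z(-21, 69) - 4069) = (-1857 + (251 - 1*1668))*((-21 + 69) - 4069) = (-1857 + (251 - 1668))*(48 - 4069) = (-1857 - 1417)*(-4021) = -3274*(-4021) = 13164754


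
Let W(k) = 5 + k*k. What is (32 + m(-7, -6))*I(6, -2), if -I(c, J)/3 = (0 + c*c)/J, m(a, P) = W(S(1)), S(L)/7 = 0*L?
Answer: 1998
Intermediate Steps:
S(L) = 0 (S(L) = 7*(0*L) = 7*0 = 0)
W(k) = 5 + k²
m(a, P) = 5 (m(a, P) = 5 + 0² = 5 + 0 = 5)
I(c, J) = -3*c²/J (I(c, J) = -3*(0 + c*c)/J = -3*(0 + c²)/J = -3*c²/J)
(32 + m(-7, -6))*I(6, -2) = (32 + 5)*(-3*6²/(-2)) = 37*(-3*(-½)*36) = 37*54 = 1998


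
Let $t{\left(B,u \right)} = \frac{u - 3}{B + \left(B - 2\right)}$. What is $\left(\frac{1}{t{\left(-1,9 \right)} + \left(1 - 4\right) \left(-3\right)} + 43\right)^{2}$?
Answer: $\frac{418609}{225} \approx 1860.5$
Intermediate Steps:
$t{\left(B,u \right)} = \frac{-3 + u}{-2 + 2 B}$ ($t{\left(B,u \right)} = \frac{-3 + u}{B + \left(B - 2\right)} = \frac{-3 + u}{B + \left(-2 + B\right)} = \frac{-3 + u}{-2 + 2 B}$)
$\left(\frac{1}{t{\left(-1,9 \right)} + \left(1 - 4\right) \left(-3\right)} + 43\right)^{2} = \left(\frac{1}{\frac{-3 + 9}{2 \left(-1 - 1\right)} + \left(1 - 4\right) \left(-3\right)} + 43\right)^{2} = \left(\frac{1}{\frac{1}{2} \frac{1}{-2} \cdot 6 - -9} + 43\right)^{2} = \left(\frac{1}{\frac{1}{2} \left(- \frac{1}{2}\right) 6 + 9} + 43\right)^{2} = \left(\frac{1}{- \frac{3}{2} + 9} + 43\right)^{2} = \left(\frac{1}{\frac{15}{2}} + 43\right)^{2} = \left(\frac{2}{15} + 43\right)^{2} = \left(\frac{647}{15}\right)^{2} = \frac{418609}{225}$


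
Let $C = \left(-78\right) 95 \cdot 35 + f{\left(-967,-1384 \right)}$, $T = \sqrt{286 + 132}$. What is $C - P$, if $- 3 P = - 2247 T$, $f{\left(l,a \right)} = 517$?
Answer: $-258833 - 749 \sqrt{418} \approx -2.7415 \cdot 10^{5}$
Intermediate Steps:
$T = \sqrt{418} \approx 20.445$
$C = -258833$ ($C = \left(-78\right) 95 \cdot 35 + 517 = \left(-7410\right) 35 + 517 = -259350 + 517 = -258833$)
$P = 749 \sqrt{418}$ ($P = - \frac{\left(-2247\right) \sqrt{418}}{3} = 749 \sqrt{418} \approx 15313.0$)
$C - P = -258833 - 749 \sqrt{418}$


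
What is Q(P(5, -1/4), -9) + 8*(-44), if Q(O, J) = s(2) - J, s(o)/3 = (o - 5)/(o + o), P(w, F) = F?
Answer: -1381/4 ≈ -345.25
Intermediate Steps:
s(o) = 3*(-5 + o)/(2*o) (s(o) = 3*((o - 5)/(o + o)) = 3*((-5 + o)/((2*o))) = 3*((-5 + o)*(1/(2*o))) = 3*((-5 + o)/(2*o)) = 3*(-5 + o)/(2*o))
Q(O, J) = -9/4 - J (Q(O, J) = (3/2)*(-5 + 2)/2 - J = (3/2)*(1/2)*(-3) - J = -9/4 - J)
Q(P(5, -1/4), -9) + 8*(-44) = (-9/4 - 1*(-9)) + 8*(-44) = (-9/4 + 9) - 352 = 27/4 - 352 = -1381/4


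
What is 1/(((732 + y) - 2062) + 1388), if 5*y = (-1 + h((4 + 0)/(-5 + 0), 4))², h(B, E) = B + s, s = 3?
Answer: 125/7286 ≈ 0.017156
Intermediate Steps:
h(B, E) = 3 + B (h(B, E) = B + 3 = 3 + B)
y = 36/125 (y = (-1 + (3 + (4 + 0)/(-5 + 0)))²/5 = (-1 + (3 + 4/(-5)))²/5 = (-1 + (3 + 4*(-⅕)))²/5 = (-1 + (3 - ⅘))²/5 = (-1 + 11/5)²/5 = (6/5)²/5 = (⅕)*(36/25) = 36/125 ≈ 0.28800)
1/(((732 + y) - 2062) + 1388) = 1/(((732 + 36/125) - 2062) + 1388) = 1/((91536/125 - 2062) + 1388) = 1/(-166214/125 + 1388) = 1/(7286/125) = 125/7286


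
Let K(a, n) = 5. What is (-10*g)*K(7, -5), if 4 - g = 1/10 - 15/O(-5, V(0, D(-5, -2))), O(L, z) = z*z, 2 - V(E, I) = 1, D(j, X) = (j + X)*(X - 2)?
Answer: -945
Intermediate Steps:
D(j, X) = (-2 + X)*(X + j) (D(j, X) = (X + j)*(-2 + X) = (-2 + X)*(X + j))
V(E, I) = 1 (V(E, I) = 2 - 1*1 = 2 - 1 = 1)
O(L, z) = z²
g = 189/10 (g = 4 - (1/10 - 15/(1²)) = 4 - (1*(⅒) - 15/1) = 4 - (⅒ - 15*1) = 4 - (⅒ - 15) = 4 - 1*(-149/10) = 4 + 149/10 = 189/10 ≈ 18.900)
(-10*g)*K(7, -5) = -10*189/10*5 = -189*5 = -945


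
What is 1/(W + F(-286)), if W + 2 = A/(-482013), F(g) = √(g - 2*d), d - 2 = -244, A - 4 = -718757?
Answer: 2412750501/937601520917 + 14224685643*√22/937601520917 ≈ 0.073733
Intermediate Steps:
A = -718753 (A = 4 - 718757 = -718753)
d = -242 (d = 2 - 244 = -242)
F(g) = √(484 + g) (F(g) = √(g - 2*(-242)) = √(g + 484) = √(484 + g))
W = -35039/68859 (W = -2 - 718753/(-482013) = -2 - 718753*(-1/482013) = -2 + 102679/68859 = -35039/68859 ≈ -0.50885)
1/(W + F(-286)) = 1/(-35039/68859 + √(484 - 286)) = 1/(-35039/68859 + √198) = 1/(-35039/68859 + 3*√22)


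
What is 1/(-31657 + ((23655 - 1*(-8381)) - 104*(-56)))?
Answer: 1/6203 ≈ 0.00016121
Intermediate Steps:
1/(-31657 + ((23655 - 1*(-8381)) - 104*(-56))) = 1/(-31657 + ((23655 + 8381) + 5824)) = 1/(-31657 + (32036 + 5824)) = 1/(-31657 + 37860) = 1/6203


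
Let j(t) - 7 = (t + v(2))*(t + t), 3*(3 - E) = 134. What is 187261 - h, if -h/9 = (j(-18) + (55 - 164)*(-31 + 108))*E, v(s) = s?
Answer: 3116011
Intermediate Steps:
E = -125/3 (E = 3 - ⅓*134 = 3 - 134/3 = -125/3 ≈ -41.667)
j(t) = 7 + 2*t*(2 + t) (j(t) = 7 + (t + 2)*(t + t) = 7 + (2 + t)*(2*t) = 7 + 2*t*(2 + t))
h = -2928750 (h = -9*((7 + 2*(-18)² + 4*(-18)) + (55 - 164)*(-31 + 108))*(-125)/3 = -9*((7 + 2*324 - 72) - 109*77)*(-125)/3 = -9*((7 + 648 - 72) - 8393)*(-125)/3 = -9*(583 - 8393)*(-125)/3 = -(-70290)*(-125)/3 = -9*976250/3 = -2928750)
187261 - h = 187261 - 1*(-2928750) = 187261 + 2928750 = 3116011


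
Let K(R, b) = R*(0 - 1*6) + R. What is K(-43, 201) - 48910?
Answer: -48695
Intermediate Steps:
K(R, b) = -5*R (K(R, b) = R*(0 - 6) + R = R*(-6) + R = -6*R + R = -5*R)
K(-43, 201) - 48910 = -5*(-43) - 48910 = 215 - 48910 = -48695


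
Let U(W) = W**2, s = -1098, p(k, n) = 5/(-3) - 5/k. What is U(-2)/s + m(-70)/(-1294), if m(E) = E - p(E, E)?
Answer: 489527/9945684 ≈ 0.049220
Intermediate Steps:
p(k, n) = -5/3 - 5/k (p(k, n) = 5*(-1/3) - 5/k = -5/3 - 5/k)
m(E) = 5/3 + E + 5/E (m(E) = E - (-5/3 - 5/E) = E + (5/3 + 5/E) = 5/3 + E + 5/E)
U(-2)/s + m(-70)/(-1294) = (-2)**2/(-1098) + (5/3 - 70 + 5/(-70))/(-1294) = 4*(-1/1098) + (5/3 - 70 + 5*(-1/70))*(-1/1294) = -2/549 + (5/3 - 70 - 1/14)*(-1/1294) = -2/549 - 2873/42*(-1/1294) = -2/549 + 2873/54348 = 489527/9945684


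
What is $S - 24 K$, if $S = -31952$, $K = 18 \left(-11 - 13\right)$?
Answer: $-21584$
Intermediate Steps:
$K = -432$ ($K = 18 \left(-24\right) = -432$)
$S - 24 K = -31952 - -10368 = -31952 + 10368 = -21584$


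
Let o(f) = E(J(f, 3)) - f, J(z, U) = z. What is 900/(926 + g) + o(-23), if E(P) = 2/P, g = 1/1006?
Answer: 170584913/7141937 ≈ 23.885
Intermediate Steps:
g = 1/1006 ≈ 0.00099404
o(f) = -f + 2/f (o(f) = 2/f - f = -f + 2/f)
900/(926 + g) + o(-23) = 900/(926 + 1/1006) + (-1*(-23) + 2/(-23)) = 900/(931557/1006) + (23 + 2*(-1/23)) = (1006/931557)*900 + (23 - 2/23) = 301800/310519 + 527/23 = 170584913/7141937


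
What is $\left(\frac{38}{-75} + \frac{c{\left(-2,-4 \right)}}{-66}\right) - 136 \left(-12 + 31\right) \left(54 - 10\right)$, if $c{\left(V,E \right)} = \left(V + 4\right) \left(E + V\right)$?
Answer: $- \frac{93799468}{825} \approx -1.137 \cdot 10^{5}$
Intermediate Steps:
$c{\left(V,E \right)} = \left(4 + V\right) \left(E + V\right)$
$\left(\frac{38}{-75} + \frac{c{\left(-2,-4 \right)}}{-66}\right) - 136 \left(-12 + 31\right) \left(54 - 10\right) = \left(\frac{38}{-75} + \frac{\left(-2\right)^{2} + 4 \left(-4\right) + 4 \left(-2\right) - -8}{-66}\right) - 136 \left(-12 + 31\right) \left(54 - 10\right) = \left(38 \left(- \frac{1}{75}\right) + \left(4 - 16 - 8 + 8\right) \left(- \frac{1}{66}\right)\right) - 136 \cdot 19 \cdot 44 = \left(- \frac{38}{75} - - \frac{2}{11}\right) - 113696 = \left(- \frac{38}{75} + \frac{2}{11}\right) - 113696 = - \frac{268}{825} - 113696 = - \frac{93799468}{825}$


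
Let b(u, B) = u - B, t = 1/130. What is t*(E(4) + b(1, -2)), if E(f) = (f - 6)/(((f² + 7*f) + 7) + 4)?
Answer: 163/7150 ≈ 0.022797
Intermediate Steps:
t = 1/130 ≈ 0.0076923
E(f) = (-6 + f)/(11 + f² + 7*f) (E(f) = (-6 + f)/((7 + f² + 7*f) + 4) = (-6 + f)/(11 + f² + 7*f))
t*(E(4) + b(1, -2)) = ((-6 + 4)/(11 + 4² + 7*4) + (1 - 1*(-2)))/130 = (-2/(11 + 16 + 28) + (1 + 2))/130 = (-2/55 + 3)/130 = (1/130)*(163/55) = 163/7150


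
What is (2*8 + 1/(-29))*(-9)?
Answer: -4167/29 ≈ -143.69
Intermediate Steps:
(2*8 + 1/(-29))*(-9) = (16 - 1/29)*(-9) = (463/29)*(-9) = -4167/29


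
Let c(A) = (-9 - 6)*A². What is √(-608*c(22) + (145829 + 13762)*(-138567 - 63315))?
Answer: I*√32214136182 ≈ 1.7948e+5*I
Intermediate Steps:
c(A) = -15*A²
√(-608*c(22) + (145829 + 13762)*(-138567 - 63315)) = √(-(-9120)*22² + (145829 + 13762)*(-138567 - 63315)) = √(-(-9120)*484 + 159591*(-201882)) = √(-608*(-7260) - 32218550262) = √(4414080 - 32218550262) = √(-32214136182) = I*√32214136182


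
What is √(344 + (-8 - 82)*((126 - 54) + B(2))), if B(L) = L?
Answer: 2*I*√1579 ≈ 79.473*I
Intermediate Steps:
√(344 + (-8 - 82)*((126 - 54) + B(2))) = √(344 + (-8 - 82)*((126 - 54) + 2)) = √(344 - 90*(72 + 2)) = √(344 - 90*74) = √(344 - 6660) = √(-6316) = 2*I*√1579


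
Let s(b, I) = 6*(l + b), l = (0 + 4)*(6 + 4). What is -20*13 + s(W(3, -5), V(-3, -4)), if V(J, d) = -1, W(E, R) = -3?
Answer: -38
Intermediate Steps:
l = 40 (l = 4*10 = 40)
s(b, I) = 240 + 6*b (s(b, I) = 6*(40 + b) = 240 + 6*b)
-20*13 + s(W(3, -5), V(-3, -4)) = -20*13 + (240 + 6*(-3)) = -260 + (240 - 18) = -260 + 222 = -38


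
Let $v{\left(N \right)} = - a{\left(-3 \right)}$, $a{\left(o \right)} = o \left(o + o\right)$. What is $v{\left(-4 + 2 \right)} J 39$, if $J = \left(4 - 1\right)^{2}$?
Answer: $-6318$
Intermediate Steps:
$a{\left(o \right)} = 2 o^{2}$ ($a{\left(o \right)} = o 2 o = 2 o^{2}$)
$v{\left(N \right)} = -18$ ($v{\left(N \right)} = - 2 \left(-3\right)^{2} = - 2 \cdot 9 = \left(-1\right) 18 = -18$)
$J = 9$ ($J = 3^{2} = 9$)
$v{\left(-4 + 2 \right)} J 39 = \left(-18\right) 9 \cdot 39 = \left(-162\right) 39 = -6318$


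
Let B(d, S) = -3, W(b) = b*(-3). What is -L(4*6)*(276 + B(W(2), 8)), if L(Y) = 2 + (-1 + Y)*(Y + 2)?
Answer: -163800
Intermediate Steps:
W(b) = -3*b
L(Y) = 2 + (-1 + Y)*(2 + Y)
-L(4*6)*(276 + B(W(2), 8)) = -(4*6)*(1 + 4*6)*(276 - 3) = -24*(1 + 24)*273 = -24*25*273 = -600*273 = -1*163800 = -163800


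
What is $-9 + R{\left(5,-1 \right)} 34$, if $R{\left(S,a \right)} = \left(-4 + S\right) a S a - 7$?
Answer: $-77$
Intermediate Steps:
$R{\left(S,a \right)} = -7 + S a^{2} \left(-4 + S\right)$ ($R{\left(S,a \right)} = a \left(-4 + S\right) S a - 7 = S a \left(-4 + S\right) a - 7 = S a^{2} \left(-4 + S\right) - 7 = -7 + S a^{2} \left(-4 + S\right)$)
$-9 + R{\left(5,-1 \right)} 34 = -9 + \left(-7 + 5^{2} \left(-1\right)^{2} - 20 \left(-1\right)^{2}\right) 34 = -9 + \left(-7 + 25 \cdot 1 - 20 \cdot 1\right) 34 = -9 + \left(-7 + 25 - 20\right) 34 = -9 - 68 = -77$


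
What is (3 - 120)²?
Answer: 13689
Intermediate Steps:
(3 - 120)² = (-117)² = 13689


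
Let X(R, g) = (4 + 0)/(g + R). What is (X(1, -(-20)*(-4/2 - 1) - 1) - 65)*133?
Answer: -129808/15 ≈ -8653.9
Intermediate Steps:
X(R, g) = 4/(R + g)
(X(1, -(-20)*(-4/2 - 1) - 1) - 65)*133 = (4/(1 + (-(-20)*(-4/2 - 1) - 1)) - 65)*133 = (4/(1 + (-(-20)*(-4*½ - 1) - 1)) - 65)*133 = (4/(1 + (-(-20)*(-2 - 1) - 1)) - 65)*133 = (4/(1 + (-(-20)*(-3) - 1)) - 65)*133 = (4/(1 + (-5*12 - 1)) - 65)*133 = (4/(1 + (-60 - 1)) - 65)*133 = (4/(1 - 61) - 65)*133 = (4/(-60) - 65)*133 = (4*(-1/60) - 65)*133 = (-1/15 - 65)*133 = -976/15*133 = -129808/15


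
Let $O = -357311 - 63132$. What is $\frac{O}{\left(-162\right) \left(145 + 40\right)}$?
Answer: $\frac{420443}{29970} \approx 14.029$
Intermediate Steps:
$O = -420443$ ($O = -357311 - 63132 = -420443$)
$\frac{O}{\left(-162\right) \left(145 + 40\right)} = - \frac{420443}{\left(-162\right) \left(145 + 40\right)} = - \frac{420443}{\left(-162\right) 185} = - \frac{420443}{-29970} = \left(-420443\right) \left(- \frac{1}{29970}\right) = \frac{420443}{29970}$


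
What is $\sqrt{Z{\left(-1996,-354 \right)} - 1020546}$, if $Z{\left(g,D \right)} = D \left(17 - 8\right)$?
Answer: $6 i \sqrt{28437} \approx 1011.8 i$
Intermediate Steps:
$Z{\left(g,D \right)} = 9 D$ ($Z{\left(g,D \right)} = D 9 = 9 D$)
$\sqrt{Z{\left(-1996,-354 \right)} - 1020546} = \sqrt{9 \left(-354\right) - 1020546} = \sqrt{-3186 - 1020546} = \sqrt{-1023732} = 6 i \sqrt{28437}$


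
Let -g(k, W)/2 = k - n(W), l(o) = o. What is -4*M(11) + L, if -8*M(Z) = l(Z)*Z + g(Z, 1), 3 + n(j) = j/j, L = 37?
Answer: 169/2 ≈ 84.500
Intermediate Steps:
n(j) = -2 (n(j) = -3 + j/j = -3 + 1 = -2)
g(k, W) = -4 - 2*k (g(k, W) = -2*(k - 1*(-2)) = -2*(k + 2) = -2*(2 + k) = -4 - 2*k)
M(Z) = ½ - Z²/8 + Z/4 (M(Z) = -(Z*Z + (-4 - 2*Z))/8 = -(Z² + (-4 - 2*Z))/8 = -(-4 + Z² - 2*Z)/8 = ½ - Z²/8 + Z/4)
-4*M(11) + L = -4*(½ - ⅛*11² + (¼)*11) + 37 = -4*(½ - ⅛*121 + 11/4) + 37 = -4*(½ - 121/8 + 11/4) + 37 = -4*(-95/8) + 37 = 95/2 + 37 = 169/2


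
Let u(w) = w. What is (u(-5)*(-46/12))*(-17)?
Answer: -1955/6 ≈ -325.83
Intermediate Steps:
(u(-5)*(-46/12))*(-17) = -(-230)/12*(-17) = -5*(-23/6)*(-17) = (115/6)*(-17) = -1955/6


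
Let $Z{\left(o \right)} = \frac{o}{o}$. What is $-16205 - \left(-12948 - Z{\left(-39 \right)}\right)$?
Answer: $-3256$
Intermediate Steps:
$Z{\left(o \right)} = 1$
$-16205 - \left(-12948 - Z{\left(-39 \right)}\right) = -16205 - \left(-12948 - 1\right) = -16205 - -12949 = -16205 + 12949 = -3256$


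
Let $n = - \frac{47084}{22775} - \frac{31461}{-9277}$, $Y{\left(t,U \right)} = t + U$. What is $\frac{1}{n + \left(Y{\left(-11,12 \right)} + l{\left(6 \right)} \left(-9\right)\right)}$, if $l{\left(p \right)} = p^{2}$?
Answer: $- \frac{211283675}{67964901018} \approx -0.0031087$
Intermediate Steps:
$Y{\left(t,U \right)} = U + t$
$n = \frac{279726007}{211283675}$ ($n = \left(-47084\right) \frac{1}{22775} - - \frac{31461}{9277} = - \frac{47084}{22775} + \frac{31461}{9277} = \frac{279726007}{211283675} \approx 1.3239$)
$\frac{1}{n + \left(Y{\left(-11,12 \right)} + l{\left(6 \right)} \left(-9\right)\right)} = \frac{1}{\frac{279726007}{211283675} + \left(\left(12 - 11\right) + 6^{2} \left(-9\right)\right)} = \frac{1}{\frac{279726007}{211283675} + \left(1 + 36 \left(-9\right)\right)} = \frac{1}{\frac{279726007}{211283675} + \left(1 - 324\right)} = \frac{1}{\frac{279726007}{211283675} - 323} = \frac{1}{- \frac{67964901018}{211283675}} = - \frac{211283675}{67964901018}$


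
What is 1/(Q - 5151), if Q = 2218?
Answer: -1/2933 ≈ -0.00034095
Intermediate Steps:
1/(Q - 5151) = 1/(2218 - 5151) = 1/(-2933) = -1/2933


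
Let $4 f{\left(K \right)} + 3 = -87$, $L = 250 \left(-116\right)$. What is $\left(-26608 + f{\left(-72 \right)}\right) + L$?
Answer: $- \frac{111261}{2} \approx -55631.0$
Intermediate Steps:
$L = -29000$
$f{\left(K \right)} = - \frac{45}{2}$ ($f{\left(K \right)} = - \frac{3}{4} + \frac{1}{4} \left(-87\right) = - \frac{3}{4} - \frac{87}{4} = - \frac{45}{2}$)
$\left(-26608 + f{\left(-72 \right)}\right) + L = \left(-26608 - \frac{45}{2}\right) - 29000 = - \frac{53261}{2} - 29000 = - \frac{111261}{2}$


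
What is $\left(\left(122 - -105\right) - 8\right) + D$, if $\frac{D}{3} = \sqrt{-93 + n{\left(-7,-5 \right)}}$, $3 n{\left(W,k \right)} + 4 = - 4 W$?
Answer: $219 + 3 i \sqrt{85} \approx 219.0 + 27.659 i$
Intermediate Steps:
$n{\left(W,k \right)} = - \frac{4}{3} - \frac{4 W}{3}$ ($n{\left(W,k \right)} = - \frac{4}{3} + \frac{\left(-4\right) W}{3} = - \frac{4}{3} - \frac{4 W}{3}$)
$D = 3 i \sqrt{85}$ ($D = 3 \sqrt{-93 - -8} = 3 \sqrt{-93 + \left(- \frac{4}{3} + \frac{28}{3}\right)} = 3 \sqrt{-93 + 8} = 3 \sqrt{-85} = 3 i \sqrt{85} \approx 27.659 i$)
$\left(\left(122 - -105\right) - 8\right) + D = \left(\left(122 - -105\right) - 8\right) + 3 i \sqrt{85} = \left(\left(122 + 105\right) - 8\right) + 3 i \sqrt{85} = \left(227 - 8\right) + 3 i \sqrt{85} = 219 + 3 i \sqrt{85}$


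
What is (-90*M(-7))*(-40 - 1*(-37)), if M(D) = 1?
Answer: 270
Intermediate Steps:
(-90*M(-7))*(-40 - 1*(-37)) = (-90*1)*(-40 - 1*(-37)) = -90*(-40 + 37) = -90*(-3) = 270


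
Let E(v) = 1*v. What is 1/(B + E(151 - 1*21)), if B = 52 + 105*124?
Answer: 1/13202 ≈ 7.5746e-5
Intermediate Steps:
B = 13072 (B = 52 + 13020 = 13072)
E(v) = v
1/(B + E(151 - 1*21)) = 1/(13072 + (151 - 1*21)) = 1/(13072 + (151 - 21)) = 1/(13072 + 130) = 1/13202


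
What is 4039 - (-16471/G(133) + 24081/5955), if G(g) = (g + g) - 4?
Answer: 2131154591/520070 ≈ 4097.8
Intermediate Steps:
G(g) = -4 + 2*g (G(g) = 2*g - 4 = -4 + 2*g)
4039 - (-16471/G(133) + 24081/5955) = 4039 - (-16471/(-4 + 2*133) + 24081/5955) = 4039 - (-16471/(-4 + 266) + 24081*(1/5955)) = 4039 - (-16471/262 + 8027/1985) = 4039 - 1*(-30591861/520070) = 4039 + 30591861/520070 = 2131154591/520070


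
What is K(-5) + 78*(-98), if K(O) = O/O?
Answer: -7643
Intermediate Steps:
K(O) = 1
K(-5) + 78*(-98) = 1 + 78*(-98) = 1 - 7644 = -7643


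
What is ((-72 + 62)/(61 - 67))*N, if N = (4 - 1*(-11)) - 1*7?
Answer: 40/3 ≈ 13.333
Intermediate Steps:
N = 8 (N = (4 + 11) - 7 = 15 - 7 = 8)
((-72 + 62)/(61 - 67))*N = ((-72 + 62)/(61 - 67))*8 = -10/(-6)*8 = -10*(-1/6)*8 = (5/3)*8 = 40/3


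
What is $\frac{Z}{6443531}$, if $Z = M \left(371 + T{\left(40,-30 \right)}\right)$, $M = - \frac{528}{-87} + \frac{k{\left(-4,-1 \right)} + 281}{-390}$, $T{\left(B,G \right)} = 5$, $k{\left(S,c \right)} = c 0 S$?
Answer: $\frac{11372308}{36438167805} \approx 0.0003121$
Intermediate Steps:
$k{\left(S,c \right)} = 0$ ($k{\left(S,c \right)} = 0 S = 0$)
$M = \frac{60491}{11310}$ ($M = - \frac{528}{-87} + \frac{0 + 281}{-390} = \left(-528\right) \left(- \frac{1}{87}\right) + 281 \left(- \frac{1}{390}\right) = \frac{176}{29} - \frac{281}{390} = \frac{60491}{11310} \approx 5.3484$)
$Z = \frac{11372308}{5655}$ ($Z = \frac{60491 \left(371 + 5\right)}{11310} = \frac{60491}{11310} \cdot 376 = \frac{11372308}{5655} \approx 2011.0$)
$\frac{Z}{6443531} = \frac{11372308}{5655 \cdot 6443531} = \frac{11372308}{5655} \cdot \frac{1}{6443531} = \frac{11372308}{36438167805}$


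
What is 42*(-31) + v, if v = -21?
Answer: -1323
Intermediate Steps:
42*(-31) + v = 42*(-31) - 21 = -1302 - 21 = -1323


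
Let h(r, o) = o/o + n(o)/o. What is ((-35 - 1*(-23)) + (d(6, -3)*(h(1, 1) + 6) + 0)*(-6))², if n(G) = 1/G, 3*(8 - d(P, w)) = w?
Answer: 197136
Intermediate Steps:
d(P, w) = 8 - w/3
h(r, o) = 1 + o⁻² (h(r, o) = o/o + 1/(o*o) = 1 + o⁻²)
((-35 - 1*(-23)) + (d(6, -3)*(h(1, 1) + 6) + 0)*(-6))² = ((-35 - 1*(-23)) + ((8 - ⅓*(-3))*((1 + 1⁻²) + 6) + 0)*(-6))² = ((-35 + 23) + ((8 + 1)*((1 + 1) + 6) + 0)*(-6))² = (-12 + (9*(2 + 6) + 0)*(-6))² = (-12 + (9*8 + 0)*(-6))² = (-12 + (72 + 0)*(-6))² = (-12 + 72*(-6))² = (-12 - 432)² = (-444)² = 197136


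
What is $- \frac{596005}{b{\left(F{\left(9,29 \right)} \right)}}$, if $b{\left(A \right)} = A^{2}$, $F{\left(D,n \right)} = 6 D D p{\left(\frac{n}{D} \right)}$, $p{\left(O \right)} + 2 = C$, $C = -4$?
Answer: $- \frac{596005}{8503056} \approx -0.070093$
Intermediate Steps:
$p{\left(O \right)} = -6$ ($p{\left(O \right)} = -2 - 4 = -6$)
$F{\left(D,n \right)} = - 36 D^{2}$ ($F{\left(D,n \right)} = 6 D D \left(-6\right) = 6 D^{2} \left(-6\right) = - 36 D^{2}$)
$- \frac{596005}{b{\left(F{\left(9,29 \right)} \right)}} = - \frac{596005}{\left(- 36 \cdot 9^{2}\right)^{2}} = - \frac{596005}{\left(\left(-36\right) 81\right)^{2}} = - \frac{596005}{\left(-2916\right)^{2}} = - \frac{596005}{8503056}$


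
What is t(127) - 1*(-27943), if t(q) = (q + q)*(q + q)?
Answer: 92459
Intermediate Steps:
t(q) = 4*q**2 (t(q) = (2*q)*(2*q) = 4*q**2)
t(127) - 1*(-27943) = 4*127**2 - 1*(-27943) = 4*16129 + 27943 = 64516 + 27943 = 92459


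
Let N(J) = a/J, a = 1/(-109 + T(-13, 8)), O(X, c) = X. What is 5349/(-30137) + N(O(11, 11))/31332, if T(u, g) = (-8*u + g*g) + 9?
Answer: -125360931127/706300858032 ≈ -0.17749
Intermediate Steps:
T(u, g) = 9 + g**2 - 8*u (T(u, g) = (-8*u + g**2) + 9 = (g**2 - 8*u) + 9 = 9 + g**2 - 8*u)
a = 1/68 (a = 1/(-109 + (9 + 8**2 - 8*(-13))) = 1/(-109 + (9 + 64 + 104)) = 1/(-109 + 177) = 1/68 ≈ 0.014706)
N(J) = 1/(68*J)
5349/(-30137) + N(O(11, 11))/31332 = 5349/(-30137) + ((1/68)/11)/31332 = 5349*(-1/30137) + ((1/68)*(1/11))*(1/31332) = -5349/30137 + (1/748)*(1/31332) = -5349/30137 + 1/23436336 = -125360931127/706300858032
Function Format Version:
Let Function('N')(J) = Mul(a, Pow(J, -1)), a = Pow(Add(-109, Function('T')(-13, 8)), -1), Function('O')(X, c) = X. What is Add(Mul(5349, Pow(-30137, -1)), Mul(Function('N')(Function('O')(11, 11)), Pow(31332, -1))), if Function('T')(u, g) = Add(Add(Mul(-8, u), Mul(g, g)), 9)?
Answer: Rational(-125360931127, 706300858032) ≈ -0.17749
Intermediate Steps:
Function('T')(u, g) = Add(9, Pow(g, 2), Mul(-8, u)) (Function('T')(u, g) = Add(Add(Mul(-8, u), Pow(g, 2)), 9) = Add(Add(Pow(g, 2), Mul(-8, u)), 9) = Add(9, Pow(g, 2), Mul(-8, u)))
a = Rational(1, 68) (a = Pow(Add(-109, Add(9, Pow(8, 2), Mul(-8, -13))), -1) = Pow(Add(-109, Add(9, 64, 104)), -1) = Pow(Add(-109, 177), -1) = Pow(68, -1) = Rational(1, 68) ≈ 0.014706)
Function('N')(J) = Mul(Rational(1, 68), Pow(J, -1))
Add(Mul(5349, Pow(-30137, -1)), Mul(Function('N')(Function('O')(11, 11)), Pow(31332, -1))) = Add(Mul(5349, Pow(-30137, -1)), Mul(Mul(Rational(1, 68), Pow(11, -1)), Pow(31332, -1))) = Add(Mul(5349, Rational(-1, 30137)), Mul(Mul(Rational(1, 68), Rational(1, 11)), Rational(1, 31332))) = Add(Rational(-5349, 30137), Mul(Rational(1, 748), Rational(1, 31332))) = Add(Rational(-5349, 30137), Rational(1, 23436336)) = Rational(-125360931127, 706300858032)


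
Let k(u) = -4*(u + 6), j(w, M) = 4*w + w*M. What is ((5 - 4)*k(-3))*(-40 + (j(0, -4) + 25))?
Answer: 180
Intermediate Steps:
j(w, M) = 4*w + M*w
k(u) = -24 - 4*u (k(u) = -4*(6 + u) = -24 - 4*u)
((5 - 4)*k(-3))*(-40 + (j(0, -4) + 25)) = ((5 - 4)*(-24 - 4*(-3)))*(-40 + (0*(4 - 4) + 25)) = (1*(-24 + 12))*(-40 + (0*0 + 25)) = (1*(-12))*(-40 + (0 + 25)) = -12*(-40 + 25) = -12*(-15) = 180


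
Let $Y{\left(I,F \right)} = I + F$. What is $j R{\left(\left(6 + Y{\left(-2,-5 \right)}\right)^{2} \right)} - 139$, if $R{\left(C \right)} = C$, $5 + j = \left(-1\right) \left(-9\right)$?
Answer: $-135$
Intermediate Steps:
$Y{\left(I,F \right)} = F + I$
$j = 4$ ($j = -5 - -9 = -5 + 9 = 4$)
$j R{\left(\left(6 + Y{\left(-2,-5 \right)}\right)^{2} \right)} - 139 = 4 \left(6 - 7\right)^{2} - 139 = 4 \left(-1\right)^{2} - 139 = 4 \cdot 1 - 139 = 4 - 139 = -135$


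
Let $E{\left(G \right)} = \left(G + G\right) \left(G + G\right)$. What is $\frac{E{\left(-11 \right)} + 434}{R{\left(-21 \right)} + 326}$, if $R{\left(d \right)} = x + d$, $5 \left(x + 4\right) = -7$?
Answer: $\frac{2295}{749} \approx 3.0641$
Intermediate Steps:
$x = - \frac{27}{5}$ ($x = -4 + \frac{1}{5} \left(-7\right) = -4 - \frac{7}{5} = - \frac{27}{5} \approx -5.4$)
$R{\left(d \right)} = - \frac{27}{5} + d$
$E{\left(G \right)} = 4 G^{2}$ ($E{\left(G \right)} = 2 G 2 G = 4 G^{2}$)
$\frac{E{\left(-11 \right)} + 434}{R{\left(-21 \right)} + 326} = \frac{4 \left(-11\right)^{2} + 434}{\left(- \frac{27}{5} - 21\right) + 326} = \frac{4 \cdot 121 + 434}{- \frac{132}{5} + 326} = \frac{484 + 434}{\frac{1498}{5}} = 918 \cdot \frac{5}{1498} = \frac{2295}{749}$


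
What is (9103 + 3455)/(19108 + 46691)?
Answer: 4186/21933 ≈ 0.19085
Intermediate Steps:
(9103 + 3455)/(19108 + 46691) = 12558/65799 = 12558*(1/65799) = 4186/21933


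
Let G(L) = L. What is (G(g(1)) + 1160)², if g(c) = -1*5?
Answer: 1334025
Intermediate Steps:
g(c) = -5
(G(g(1)) + 1160)² = (-5 + 1160)² = 1155² = 1334025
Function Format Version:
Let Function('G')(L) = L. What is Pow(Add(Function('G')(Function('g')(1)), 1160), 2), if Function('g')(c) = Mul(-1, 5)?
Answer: 1334025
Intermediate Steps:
Function('g')(c) = -5
Pow(Add(Function('G')(Function('g')(1)), 1160), 2) = Pow(Add(-5, 1160), 2) = Pow(1155, 2) = 1334025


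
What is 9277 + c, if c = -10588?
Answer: -1311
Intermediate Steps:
9277 + c = 9277 - 10588 = -1311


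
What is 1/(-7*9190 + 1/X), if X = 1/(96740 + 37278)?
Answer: 1/69688 ≈ 1.4350e-5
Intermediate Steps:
X = 1/134018 ≈ 7.4617e-6
1/(-7*9190 + 1/X) = 1/(-7*9190 + 1/(1/134018)) = 1/(-64330 + 134018) = 1/69688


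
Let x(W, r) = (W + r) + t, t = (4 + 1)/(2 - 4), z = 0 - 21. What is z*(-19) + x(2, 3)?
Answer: 803/2 ≈ 401.50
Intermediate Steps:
z = -21
t = -5/2 (t = 5/(-2) = 5*(-1/2) = -5/2 ≈ -2.5000)
x(W, r) = -5/2 + W + r (x(W, r) = (W + r) - 5/2 = -5/2 + W + r)
z*(-19) + x(2, 3) = -21*(-19) + (-5/2 + 2 + 3) = 399 + 5/2 = 803/2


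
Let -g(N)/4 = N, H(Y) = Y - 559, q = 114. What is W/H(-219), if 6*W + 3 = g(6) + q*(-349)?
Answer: 13271/1556 ≈ 8.5289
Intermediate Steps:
H(Y) = -559 + Y
g(N) = -4*N
W = -13271/2 (W = -1/2 + (-4*6 + 114*(-349))/6 = -1/2 + (-24 - 39786)/6 = -1/2 + (1/6)*(-39810) = -1/2 - 6635 = -13271/2 ≈ -6635.5)
W/H(-219) = -13271/(2*(-559 - 219)) = -13271/2/(-778) = -13271/2*(-1/778) = 13271/1556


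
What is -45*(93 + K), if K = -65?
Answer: -1260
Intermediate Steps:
-45*(93 + K) = -45*(93 - 65) = -45*28 = -1260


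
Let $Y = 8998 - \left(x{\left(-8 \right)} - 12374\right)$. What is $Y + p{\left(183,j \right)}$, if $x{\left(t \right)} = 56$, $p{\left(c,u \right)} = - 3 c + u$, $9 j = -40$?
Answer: $\frac{186863}{9} \approx 20763.0$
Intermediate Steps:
$j = - \frac{40}{9}$ ($j = \frac{1}{9} \left(-40\right) = - \frac{40}{9} \approx -4.4444$)
$p{\left(c,u \right)} = u - 3 c$
$Y = 21316$ ($Y = 8998 - \left(56 - 12374\right) = 8998 - -12318 = 8998 + 12318 = 21316$)
$Y + p{\left(183,j \right)} = 21316 - \frac{4981}{9} = \frac{186863}{9}$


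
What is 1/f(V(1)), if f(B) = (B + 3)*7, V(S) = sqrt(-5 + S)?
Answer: 3/91 - 2*I/91 ≈ 0.032967 - 0.021978*I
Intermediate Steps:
f(B) = 21 + 7*B (f(B) = (3 + B)*7 = 21 + 7*B)
1/f(V(1)) = 1/(21 + 7*sqrt(-5 + 1)) = 1/(21 + 7*sqrt(-4)) = 1/(21 + 7*(2*I)) = 1/(21 + 14*I) = (21 - 14*I)/637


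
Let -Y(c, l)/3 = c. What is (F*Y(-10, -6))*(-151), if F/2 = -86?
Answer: 779160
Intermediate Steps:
F = -172 (F = 2*(-86) = -172)
Y(c, l) = -3*c
(F*Y(-10, -6))*(-151) = -(-516)*(-10)*(-151) = -172*30*(-151) = -5160*(-151) = 779160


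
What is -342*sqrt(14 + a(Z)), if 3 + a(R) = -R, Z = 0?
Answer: -342*sqrt(11) ≈ -1134.3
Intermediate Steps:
a(R) = -3 - R
-342*sqrt(14 + a(Z)) = -342*sqrt(14 + (-3 - 1*0)) = -342*sqrt(14 + (-3 + 0)) = -342*sqrt(14 - 3) = -342*sqrt(11)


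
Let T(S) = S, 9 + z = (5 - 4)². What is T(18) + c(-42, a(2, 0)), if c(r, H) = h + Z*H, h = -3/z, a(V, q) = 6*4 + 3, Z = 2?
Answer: 579/8 ≈ 72.375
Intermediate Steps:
z = -8 (z = -9 + (5 - 4)² = -9 + 1² = -9 + 1 = -8)
a(V, q) = 27 (a(V, q) = 24 + 3 = 27)
h = 3/8 (h = -3/(-8) = -3*(-⅛) = 3/8 ≈ 0.37500)
c(r, H) = 3/8 + 2*H
T(18) + c(-42, a(2, 0)) = 18 + (3/8 + 2*27) = 18 + (3/8 + 54) = 18 + 435/8 = 579/8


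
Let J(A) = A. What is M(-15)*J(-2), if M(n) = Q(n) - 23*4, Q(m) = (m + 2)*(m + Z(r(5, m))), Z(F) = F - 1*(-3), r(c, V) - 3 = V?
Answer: -440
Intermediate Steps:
r(c, V) = 3 + V
Z(F) = 3 + F (Z(F) = F + 3 = 3 + F)
Q(m) = (2 + m)*(6 + 2*m) (Q(m) = (m + 2)*(m + (3 + (3 + m))) = (2 + m)*(m + (6 + m)) = (2 + m)*(6 + 2*m))
M(n) = -80 + 2*n² + 10*n (M(n) = (12 + 2*n² + 10*n) - 23*4 = (12 + 2*n² + 10*n) - 92 = -80 + 2*n² + 10*n)
M(-15)*J(-2) = (-80 + 2*(-15)² + 10*(-15))*(-2) = (-80 + 2*225 - 150)*(-2) = (-80 + 450 - 150)*(-2) = 220*(-2) = -440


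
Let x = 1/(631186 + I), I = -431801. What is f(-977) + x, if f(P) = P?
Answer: -194799144/199385 ≈ -977.00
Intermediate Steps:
x = 1/199385 (x = 1/(631186 - 431801) = 1/199385 ≈ 5.0154e-6)
f(-977) + x = -977 + 1/199385 = -194799144/199385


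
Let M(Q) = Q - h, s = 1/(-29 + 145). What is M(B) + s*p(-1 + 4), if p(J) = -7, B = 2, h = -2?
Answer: 457/116 ≈ 3.9397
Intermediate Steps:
s = 1/116 ≈ 0.0086207
M(Q) = 2 + Q (M(Q) = Q - 1*(-2) = Q + 2 = 2 + Q)
M(B) + s*p(-1 + 4) = (2 + 2) + (1/116)*(-7) = 4 - 7/116 = 457/116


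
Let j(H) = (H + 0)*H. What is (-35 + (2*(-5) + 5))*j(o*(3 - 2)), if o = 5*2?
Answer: -4000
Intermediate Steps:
o = 10
j(H) = H**2 (j(H) = H*H = H**2)
(-35 + (2*(-5) + 5))*j(o*(3 - 2)) = (-35 + (2*(-5) + 5))*(10*(3 - 2))**2 = (-35 + (-10 + 5))*(10*1)**2 = (-35 - 5)*10**2 = -40*100 = -4000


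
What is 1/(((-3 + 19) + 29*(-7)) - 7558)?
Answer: -1/7745 ≈ -0.00012912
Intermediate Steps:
1/(((-3 + 19) + 29*(-7)) - 7558) = 1/((16 - 203) - 7558) = 1/(-187 - 7558) = 1/(-7745) = -1/7745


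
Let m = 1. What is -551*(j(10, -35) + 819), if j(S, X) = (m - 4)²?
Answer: -456228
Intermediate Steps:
j(S, X) = 9 (j(S, X) = (1 - 4)² = (-3)² = 9)
-551*(j(10, -35) + 819) = -551*(9 + 819) = -551*828 = -456228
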